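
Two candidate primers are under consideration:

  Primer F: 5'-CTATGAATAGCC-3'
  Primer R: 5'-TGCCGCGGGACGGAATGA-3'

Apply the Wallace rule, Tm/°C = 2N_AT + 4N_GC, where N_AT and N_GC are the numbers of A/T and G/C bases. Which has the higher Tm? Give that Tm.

Primer F: A+T=7, G+C=5 → Tm = 2(7)+4(5) = 34°C
Primer R: A+T=6, G+C=12 → Tm = 2(6)+4(12) = 60°C
34°C vs 60°C → primer R is higher.

Primer R, 60°C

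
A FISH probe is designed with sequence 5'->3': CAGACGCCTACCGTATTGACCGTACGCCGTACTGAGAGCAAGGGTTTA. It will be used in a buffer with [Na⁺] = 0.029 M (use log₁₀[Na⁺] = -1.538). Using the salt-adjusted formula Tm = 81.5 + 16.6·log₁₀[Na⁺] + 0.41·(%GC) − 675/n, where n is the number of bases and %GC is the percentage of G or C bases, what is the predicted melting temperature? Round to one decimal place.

Length n = 48. Counting bases: C=13, A=12, G=13, T=10
G+C = 26, so %GC = 26/48 × 100 = 54.167%
Salt term: 16.6 × (-1.538) = -25.531
GC term: 0.41 × 54.167 = 22.208; length term: −675/48 = −14.062
Tm = 81.5 + (-25.531) + 22.208 − 14.062 = 64.115 → 64.1°C

64.1°C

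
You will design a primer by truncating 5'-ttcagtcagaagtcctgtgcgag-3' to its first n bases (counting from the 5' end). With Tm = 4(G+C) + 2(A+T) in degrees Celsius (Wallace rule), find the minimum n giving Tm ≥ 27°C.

n = 10

First 9 bases: TTCAGTCAG → Tm = 26°C (< 27°C)
First 10 bases: TTCAGTCAGA → Tm = 28°C (≥ 27°C)
Since every base adds ≥2°C, Tm only increases with n, so the threshold is first crossed at n = 10.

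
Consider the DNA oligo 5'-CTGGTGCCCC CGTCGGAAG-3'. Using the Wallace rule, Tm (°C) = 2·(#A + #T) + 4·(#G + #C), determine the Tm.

Scanning the sequence gives T=3, A=2, G=7, C=7.
AT pairs contribute 5, GC pairs contribute 14.
Tm = 4·14 + 2·5 = 56 + 10 = 66°C

66°C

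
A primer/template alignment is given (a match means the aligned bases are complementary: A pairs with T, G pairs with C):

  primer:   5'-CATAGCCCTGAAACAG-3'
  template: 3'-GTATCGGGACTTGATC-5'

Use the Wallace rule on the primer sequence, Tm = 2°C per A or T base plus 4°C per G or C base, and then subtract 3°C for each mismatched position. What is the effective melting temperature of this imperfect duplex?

42°C

Primer base counts: A=6, T=2, G=3, C=5 → A+T=8, G+C=8
Perfect-match Tm = 2(8) + 4(8) = 16 + 32 = 48°C
Mismatches (positions where the bases are not complementary): 2 (at positions 13, 14)
Effective Tm = 48 − 2×3 = 48 − 6 = 42°C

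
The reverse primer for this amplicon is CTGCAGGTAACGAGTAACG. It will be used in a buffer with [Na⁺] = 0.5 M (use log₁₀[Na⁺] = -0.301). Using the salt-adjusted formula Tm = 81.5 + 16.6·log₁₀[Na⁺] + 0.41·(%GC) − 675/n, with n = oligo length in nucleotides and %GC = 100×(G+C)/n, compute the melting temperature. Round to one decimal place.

Length n = 19. A=6, C=4, T=3, G=6
G+C = 10, so %GC = 10/19 × 100 = 52.632%
Salt term: 16.6 × (-0.301) = -4.997
GC term: 0.41 × 52.632 = 21.579; length term: −675/19 = −35.526
Tm = 81.5 + (-4.997) + 21.579 − 35.526 = 62.556 → 62.6°C

62.6°C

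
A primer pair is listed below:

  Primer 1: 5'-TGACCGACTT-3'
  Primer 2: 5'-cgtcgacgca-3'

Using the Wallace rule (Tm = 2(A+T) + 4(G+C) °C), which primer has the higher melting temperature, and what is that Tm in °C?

Primer 2, 34°C

Primer 1: A+T=5, G+C=5 → Tm = 2(5)+4(5) = 30°C
Primer 2: A+T=3, G+C=7 → Tm = 2(3)+4(7) = 34°C
30°C vs 34°C → primer 2 is higher.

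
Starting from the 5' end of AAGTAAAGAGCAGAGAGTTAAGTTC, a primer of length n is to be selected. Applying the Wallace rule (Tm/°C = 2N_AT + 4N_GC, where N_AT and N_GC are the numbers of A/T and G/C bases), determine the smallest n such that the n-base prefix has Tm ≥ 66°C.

First 24 bases: AAGTAAAGAGCAGAGAGTTAAGTT → Tm = 64°C (< 66°C)
First 25 bases: AAGTAAAGAGCAGAGAGTTAAGTTC → Tm = 68°C (≥ 66°C)
Since every base adds ≥2°C, Tm only increases with n, so the threshold is first crossed at n = 25.

n = 25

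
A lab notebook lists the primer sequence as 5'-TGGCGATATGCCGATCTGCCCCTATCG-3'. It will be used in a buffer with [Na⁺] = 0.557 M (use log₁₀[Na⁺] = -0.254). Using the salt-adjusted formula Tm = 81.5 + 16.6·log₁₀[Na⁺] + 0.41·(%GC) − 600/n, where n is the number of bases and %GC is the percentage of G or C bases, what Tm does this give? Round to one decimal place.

79.4°C

Length n = 27. Base counts: T=7, G=7, A=4, C=9
G+C = 16, so %GC = 16/27 × 100 = 59.259%
Salt term: 16.6 × (-0.254) = -4.216
GC term: 0.41 × 59.259 = 24.296; length term: −600/27 = −22.222
Tm = 81.5 + (-4.216) + 24.296 − 22.222 = 79.358 → 79.4°C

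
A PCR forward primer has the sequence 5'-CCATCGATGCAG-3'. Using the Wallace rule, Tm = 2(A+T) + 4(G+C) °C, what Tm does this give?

C=4, T=2, A=3, G=3
A+T = 5, G+C = 7
Tm = 2(5) + 4(7) = 10 + 28 = 38°C

38°C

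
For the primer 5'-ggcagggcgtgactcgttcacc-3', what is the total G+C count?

Counting bases: G=8, A=3, T=4, C=7
Total G or C: 8 + 7 = 15

15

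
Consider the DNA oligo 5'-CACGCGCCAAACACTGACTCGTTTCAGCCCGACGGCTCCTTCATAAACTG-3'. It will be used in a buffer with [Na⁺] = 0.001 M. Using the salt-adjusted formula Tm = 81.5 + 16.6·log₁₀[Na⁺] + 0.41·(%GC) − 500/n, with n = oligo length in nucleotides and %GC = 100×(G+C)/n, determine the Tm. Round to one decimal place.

44.7°C

Length n = 50. A=12, G=9, C=19, T=10
G+C = 28, so %GC = 28/50 × 100 = 56%
Salt term: 16.6 × (-3) = -49.8
GC term: 0.41 × 56 = 22.96; length term: −500/50 = −10
Tm = 81.5 + (-49.8) + 22.96 − 10 = 44.66 → 44.7°C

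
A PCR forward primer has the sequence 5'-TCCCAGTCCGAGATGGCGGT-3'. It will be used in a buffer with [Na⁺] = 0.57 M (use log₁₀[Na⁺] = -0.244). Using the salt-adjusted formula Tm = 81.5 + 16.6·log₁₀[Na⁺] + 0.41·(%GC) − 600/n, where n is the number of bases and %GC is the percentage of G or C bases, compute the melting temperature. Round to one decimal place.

Length n = 20. Counting bases: A=3, G=7, T=4, C=6
G+C = 13, so %GC = 13/20 × 100 = 65%
Salt term: 16.6 × (-0.244) = -4.05
GC term: 0.41 × 65 = 26.65; length term: −600/20 = −30
Tm = 81.5 + (-4.05) + 26.65 − 30 = 74.1 → 74.1°C

74.1°C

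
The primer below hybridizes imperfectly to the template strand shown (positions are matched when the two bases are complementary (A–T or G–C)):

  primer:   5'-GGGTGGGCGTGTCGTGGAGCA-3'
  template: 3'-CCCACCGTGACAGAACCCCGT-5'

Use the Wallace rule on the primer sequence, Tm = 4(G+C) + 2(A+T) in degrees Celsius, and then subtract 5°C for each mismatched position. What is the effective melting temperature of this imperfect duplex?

Primer base counts: A=2, T=4, G=12, C=3 → A+T=6, G+C=15
Perfect-match Tm = 2(6) + 4(15) = 12 + 60 = 72°C
Mismatches (positions where the bases are not complementary): 5 (at positions 7, 8, 9, 14, 18)
Effective Tm = 72 − 5×5 = 72 − 25 = 47°C

47°C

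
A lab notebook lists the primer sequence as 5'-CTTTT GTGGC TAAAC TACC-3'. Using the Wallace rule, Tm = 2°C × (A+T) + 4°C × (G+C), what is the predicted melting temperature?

Base counts: C=5, G=3, A=4, T=7
A+T = 11, G+C = 8
Tm = 2(11) + 4(8) = 22 + 32 = 54°C

54°C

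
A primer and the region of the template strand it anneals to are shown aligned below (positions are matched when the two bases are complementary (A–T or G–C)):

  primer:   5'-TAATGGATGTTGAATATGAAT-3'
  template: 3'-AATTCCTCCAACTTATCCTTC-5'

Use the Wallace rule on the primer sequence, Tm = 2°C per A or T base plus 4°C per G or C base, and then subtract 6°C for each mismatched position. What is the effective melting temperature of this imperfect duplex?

22°C

Primer base counts: A=8, T=8, G=5, C=0 → A+T=16, G+C=5
Perfect-match Tm = 2(16) + 4(5) = 32 + 20 = 52°C
Mismatches (positions where the bases are not complementary): 5 (at positions 2, 4, 8, 17, 21)
Effective Tm = 52 − 5×6 = 52 − 30 = 22°C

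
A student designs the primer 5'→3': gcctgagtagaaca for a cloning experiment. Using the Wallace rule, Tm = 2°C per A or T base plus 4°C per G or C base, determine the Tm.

Counting bases: C=3, T=2, G=4, A=5
A+T = 7, G+C = 7
Tm = 4·7 + 2·7 = 28 + 14 = 42°C

42°C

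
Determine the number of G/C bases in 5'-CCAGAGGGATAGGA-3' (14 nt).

8

T=1, G=6, A=5, C=2
Total G or C: 6 + 2 = 8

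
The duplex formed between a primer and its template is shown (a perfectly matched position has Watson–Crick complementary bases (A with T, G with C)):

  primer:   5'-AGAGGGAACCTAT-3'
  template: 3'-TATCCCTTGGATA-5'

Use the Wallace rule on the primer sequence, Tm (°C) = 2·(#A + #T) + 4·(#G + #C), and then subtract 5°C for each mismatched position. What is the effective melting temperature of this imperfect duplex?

Primer base counts: A=5, T=2, G=4, C=2 → A+T=7, G+C=6
Perfect-match Tm = 2(7) + 4(6) = 14 + 24 = 38°C
Mismatches (positions where the bases are not complementary): 1 (at position 2)
Effective Tm = 38 − 1×5 = 38 − 5 = 33°C

33°C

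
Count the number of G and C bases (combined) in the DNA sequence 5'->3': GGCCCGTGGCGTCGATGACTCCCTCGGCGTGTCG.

A=2, T=7, G=13, C=12
Total G or C: 13 + 12 = 25

25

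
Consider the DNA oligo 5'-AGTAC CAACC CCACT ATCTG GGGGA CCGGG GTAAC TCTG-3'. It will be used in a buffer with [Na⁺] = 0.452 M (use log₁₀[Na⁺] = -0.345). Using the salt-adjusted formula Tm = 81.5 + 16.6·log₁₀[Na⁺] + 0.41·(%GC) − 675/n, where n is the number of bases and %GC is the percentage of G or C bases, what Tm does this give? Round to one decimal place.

Length n = 39. Scanning the sequence gives T=7, A=9, C=12, G=11.
G+C = 23, so %GC = 23/39 × 100 = 58.974%
Salt term: 16.6 × (-0.345) = -5.727
GC term: 0.41 × 58.974 = 24.179; length term: −675/39 = −17.308
Tm = 81.5 + (-5.727) + 24.179 − 17.308 = 82.644 → 82.6°C

82.6°C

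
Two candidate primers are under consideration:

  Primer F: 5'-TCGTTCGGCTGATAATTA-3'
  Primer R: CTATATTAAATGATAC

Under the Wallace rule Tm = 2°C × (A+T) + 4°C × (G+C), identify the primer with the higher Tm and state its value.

Primer F: A+T=11, G+C=7 → Tm = 2(11)+4(7) = 50°C
Primer R: A+T=13, G+C=3 → Tm = 2(13)+4(3) = 38°C
50°C vs 38°C → primer F is higher.

Primer F, 50°C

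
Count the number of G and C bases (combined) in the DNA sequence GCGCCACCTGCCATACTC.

Scanning the sequence gives G=3, T=3, C=9, A=3.
Total G or C: 3 + 9 = 12

12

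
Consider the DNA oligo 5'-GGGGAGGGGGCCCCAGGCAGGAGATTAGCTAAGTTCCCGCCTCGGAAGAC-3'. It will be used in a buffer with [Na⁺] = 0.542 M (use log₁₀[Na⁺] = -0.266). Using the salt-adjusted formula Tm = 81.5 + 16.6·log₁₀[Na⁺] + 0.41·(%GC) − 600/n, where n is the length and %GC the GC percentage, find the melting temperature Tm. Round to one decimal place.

92.1°C

Length n = 50. Counting bases: C=13, A=11, T=6, G=20
G+C = 33, so %GC = 33/50 × 100 = 66%
Salt term: 16.6 × (-0.266) = -4.416
GC term: 0.41 × 66 = 27.06; length term: −600/50 = −12
Tm = 81.5 + (-4.416) + 27.06 − 12 = 92.144 → 92.1°C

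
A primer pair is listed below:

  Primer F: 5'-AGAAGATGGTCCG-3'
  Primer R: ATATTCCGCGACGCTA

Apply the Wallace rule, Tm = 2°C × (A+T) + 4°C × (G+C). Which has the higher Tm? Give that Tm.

Primer R, 48°C

Primer F: A+T=6, G+C=7 → Tm = 2(6)+4(7) = 40°C
Primer R: A+T=8, G+C=8 → Tm = 2(8)+4(8) = 48°C
40°C vs 48°C → primer R is higher.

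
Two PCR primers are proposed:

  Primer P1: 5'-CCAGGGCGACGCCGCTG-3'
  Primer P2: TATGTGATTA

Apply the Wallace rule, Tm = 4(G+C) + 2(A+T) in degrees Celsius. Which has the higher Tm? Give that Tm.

Primer P1, 62°C

Primer P1: A+T=3, G+C=14 → Tm = 2(3)+4(14) = 62°C
Primer P2: A+T=8, G+C=2 → Tm = 2(8)+4(2) = 24°C
62°C vs 24°C → primer P1 is higher.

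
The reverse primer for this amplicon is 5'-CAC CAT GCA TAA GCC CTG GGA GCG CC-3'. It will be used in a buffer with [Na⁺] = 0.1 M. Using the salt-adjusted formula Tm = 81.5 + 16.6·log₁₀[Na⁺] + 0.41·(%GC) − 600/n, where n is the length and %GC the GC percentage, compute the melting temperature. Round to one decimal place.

68.6°C

Length n = 26. Scanning the sequence gives C=10, G=7, A=6, T=3.
G+C = 17, so %GC = 17/26 × 100 = 65.385%
Salt term: 16.6 × (-1) = -16.6
GC term: 0.41 × 65.385 = 26.808; length term: −600/26 = −23.077
Tm = 81.5 + (-16.6) + 26.808 − 23.077 = 68.631 → 68.6°C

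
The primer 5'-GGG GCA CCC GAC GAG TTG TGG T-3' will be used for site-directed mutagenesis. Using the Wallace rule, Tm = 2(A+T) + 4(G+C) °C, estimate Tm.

74°C

Scanning the sequence gives A=3, C=5, T=4, G=10.
A+T = 7, G+C = 15
Tm = 2(7) + 4(15) = 14 + 60 = 74°C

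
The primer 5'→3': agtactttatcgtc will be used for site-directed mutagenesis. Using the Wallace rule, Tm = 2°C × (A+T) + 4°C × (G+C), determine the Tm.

Base counts: C=3, T=6, G=2, A=3
A+T = 9, G+C = 5
Tm = 2×9 + 4×5 = 38°C

38°C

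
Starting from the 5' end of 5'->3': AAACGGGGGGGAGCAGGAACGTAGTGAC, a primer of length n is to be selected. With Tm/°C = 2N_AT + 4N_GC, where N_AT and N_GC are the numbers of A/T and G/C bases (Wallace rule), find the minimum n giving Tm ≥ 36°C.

First 10 bases: AAACGGGGGG → Tm = 34°C (< 36°C)
First 11 bases: AAACGGGGGGG → Tm = 38°C (≥ 36°C)
Each additional base adds 2°C (A/T) or 4°C (G/C), so Tm is non-decreasing in n; n = 11 is the first length to reach 36°C.

n = 11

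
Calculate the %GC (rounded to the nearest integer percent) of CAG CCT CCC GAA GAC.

67%

Counting bases: T=1, G=3, C=7, A=4
G+C = 3 + 7 = 10 out of 15 bases
%GC = 10/15 × 100 = 66.67% ≈ 67%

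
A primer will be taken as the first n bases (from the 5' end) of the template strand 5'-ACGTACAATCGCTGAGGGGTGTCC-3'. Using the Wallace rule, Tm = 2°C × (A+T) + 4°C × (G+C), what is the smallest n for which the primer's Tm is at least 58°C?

First 18 bases: ACGTACAATCGCTGAGGG → Tm = 56°C (< 58°C)
First 19 bases: ACGTACAATCGCTGAGGGG → Tm = 60°C (≥ 58°C)
Each additional base adds 2°C (A/T) or 4°C (G/C), so Tm is non-decreasing in n; n = 19 is the first length to reach 58°C.

n = 19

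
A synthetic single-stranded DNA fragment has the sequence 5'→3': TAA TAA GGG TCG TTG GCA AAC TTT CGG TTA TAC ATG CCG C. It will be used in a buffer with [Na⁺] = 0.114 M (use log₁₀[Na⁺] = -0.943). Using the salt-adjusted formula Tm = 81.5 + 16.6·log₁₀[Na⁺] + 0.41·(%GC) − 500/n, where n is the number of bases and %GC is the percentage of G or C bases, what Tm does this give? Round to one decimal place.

71.8°C

Length n = 40. Scanning the sequence gives A=10, C=8, T=12, G=10.
G+C = 18, so %GC = 18/40 × 100 = 45%
Salt term: 16.6 × (-0.943) = -15.654
GC term: 0.41 × 45 = 18.45; length term: −500/40 = −12.5
Tm = 81.5 + (-15.654) + 18.45 − 12.5 = 71.796 → 71.8°C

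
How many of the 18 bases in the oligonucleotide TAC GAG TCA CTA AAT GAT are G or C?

Base counts: C=3, T=5, G=3, A=7
Total G or C: 3 + 3 = 6

6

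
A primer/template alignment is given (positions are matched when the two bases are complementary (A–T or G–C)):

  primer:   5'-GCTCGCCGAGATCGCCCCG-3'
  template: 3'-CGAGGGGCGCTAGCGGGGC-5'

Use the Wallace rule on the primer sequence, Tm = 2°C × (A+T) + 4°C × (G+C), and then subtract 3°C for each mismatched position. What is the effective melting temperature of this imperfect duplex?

Primer base counts: A=2, T=2, G=6, C=9 → A+T=4, G+C=15
Perfect-match Tm = 2(4) + 4(15) = 8 + 60 = 68°C
Mismatches (positions where the bases are not complementary): 2 (at positions 5, 9)
Effective Tm = 68 − 2×3 = 68 − 6 = 62°C

62°C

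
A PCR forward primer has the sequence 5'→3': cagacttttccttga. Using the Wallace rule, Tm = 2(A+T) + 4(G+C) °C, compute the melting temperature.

42°C

Counting bases: T=6, G=2, A=3, C=4
So N_AT = 9 and N_GC = 6.
Tm = 2×9 + 4×6 = 42°C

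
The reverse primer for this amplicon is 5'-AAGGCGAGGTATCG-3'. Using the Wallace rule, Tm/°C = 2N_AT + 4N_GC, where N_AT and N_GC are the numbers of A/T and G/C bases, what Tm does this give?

Base counts: A=4, G=6, T=2, C=2
AT pairs contribute 6, GC pairs contribute 8.
Tm = 2×6 + 4×8 = 44°C

44°C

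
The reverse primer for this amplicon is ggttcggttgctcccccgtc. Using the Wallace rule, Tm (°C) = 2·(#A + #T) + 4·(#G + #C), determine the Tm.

68°C

G=6, T=6, A=0, C=8
A+T = 6, G+C = 14
Tm = 2×6 + 4×14 = 68°C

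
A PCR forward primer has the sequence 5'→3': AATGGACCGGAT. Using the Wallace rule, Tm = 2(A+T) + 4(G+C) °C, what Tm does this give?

G=4, A=4, C=2, T=2
AT pairs contribute 6, GC pairs contribute 6.
Tm = 2(6) + 4(6) = 12 + 24 = 36°C

36°C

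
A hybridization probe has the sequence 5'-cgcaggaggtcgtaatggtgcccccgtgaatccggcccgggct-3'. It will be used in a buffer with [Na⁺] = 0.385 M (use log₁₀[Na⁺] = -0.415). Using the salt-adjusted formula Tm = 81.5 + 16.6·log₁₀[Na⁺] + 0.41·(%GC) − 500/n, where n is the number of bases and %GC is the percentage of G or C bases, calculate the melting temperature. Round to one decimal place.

91.6°C

Length n = 43. Scanning the sequence gives C=14, T=7, G=16, A=6.
G+C = 30, so %GC = 30/43 × 100 = 69.767%
Salt term: 16.6 × (-0.415) = -6.889
GC term: 0.41 × 69.767 = 28.604; length term: −500/43 = −11.628
Tm = 81.5 + (-6.889) + 28.604 − 11.628 = 91.587 → 91.6°C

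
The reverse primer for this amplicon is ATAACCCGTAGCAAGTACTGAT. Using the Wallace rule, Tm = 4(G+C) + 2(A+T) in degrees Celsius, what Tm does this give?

62°C

G=4, T=5, A=8, C=5
So N_AT = 13 and N_GC = 9.
Tm = 2×13 + 4×9 = 62°C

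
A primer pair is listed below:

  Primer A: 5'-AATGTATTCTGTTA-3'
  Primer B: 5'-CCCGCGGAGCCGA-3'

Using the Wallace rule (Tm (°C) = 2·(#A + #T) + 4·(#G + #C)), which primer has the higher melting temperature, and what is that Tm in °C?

Primer B, 48°C

Primer A: A+T=11, G+C=3 → Tm = 2(11)+4(3) = 34°C
Primer B: A+T=2, G+C=11 → Tm = 2(2)+4(11) = 48°C
34°C vs 48°C → primer B is higher.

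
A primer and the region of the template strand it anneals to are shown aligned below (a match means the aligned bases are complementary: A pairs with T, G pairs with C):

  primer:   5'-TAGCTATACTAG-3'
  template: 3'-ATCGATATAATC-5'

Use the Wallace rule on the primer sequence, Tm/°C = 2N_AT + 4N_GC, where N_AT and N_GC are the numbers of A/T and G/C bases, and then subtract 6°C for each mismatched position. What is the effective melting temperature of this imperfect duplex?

Primer base counts: A=4, T=4, G=2, C=2 → A+T=8, G+C=4
Perfect-match Tm = 2(8) + 4(4) = 16 + 16 = 32°C
Mismatches (positions where the bases are not complementary): 1 (at position 9)
Effective Tm = 32 − 1×6 = 32 − 6 = 26°C

26°C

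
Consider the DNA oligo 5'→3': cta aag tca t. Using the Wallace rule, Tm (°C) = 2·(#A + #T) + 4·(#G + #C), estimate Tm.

Base counts: G=1, A=4, T=3, C=2
AT pairs contribute 7, GC pairs contribute 3.
Tm = 4·3 + 2·7 = 12 + 14 = 26°C

26°C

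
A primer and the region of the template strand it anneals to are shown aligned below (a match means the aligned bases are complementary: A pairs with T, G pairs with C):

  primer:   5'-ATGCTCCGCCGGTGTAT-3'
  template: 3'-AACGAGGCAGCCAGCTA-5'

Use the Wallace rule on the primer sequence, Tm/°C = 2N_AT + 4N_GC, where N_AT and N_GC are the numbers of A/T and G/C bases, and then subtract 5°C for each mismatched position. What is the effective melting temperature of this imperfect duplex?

Primer base counts: A=2, T=5, G=5, C=5 → A+T=7, G+C=10
Perfect-match Tm = 2(7) + 4(10) = 14 + 40 = 54°C
Mismatches (positions where the bases are not complementary): 4 (at positions 1, 9, 14, 15)
Effective Tm = 54 − 4×5 = 54 − 20 = 34°C

34°C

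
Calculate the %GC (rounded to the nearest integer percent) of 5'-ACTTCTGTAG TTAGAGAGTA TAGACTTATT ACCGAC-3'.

36%

Scanning the sequence gives C=6, T=12, G=7, A=11.
G+C = 7 + 6 = 13 out of 36 bases
%GC = 13/36 × 100 = 36.11% ≈ 36%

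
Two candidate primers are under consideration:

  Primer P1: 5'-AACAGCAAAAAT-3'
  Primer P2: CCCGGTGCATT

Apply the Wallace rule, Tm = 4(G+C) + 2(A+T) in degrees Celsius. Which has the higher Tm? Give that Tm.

Primer P1: A+T=9, G+C=3 → Tm = 2(9)+4(3) = 30°C
Primer P2: A+T=4, G+C=7 → Tm = 2(4)+4(7) = 36°C
30°C vs 36°C → primer P2 is higher.

Primer P2, 36°C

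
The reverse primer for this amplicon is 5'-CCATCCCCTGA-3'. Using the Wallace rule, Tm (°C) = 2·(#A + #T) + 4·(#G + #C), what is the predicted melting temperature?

36°C

Base counts: G=1, T=2, C=6, A=2
A+T = 4, G+C = 7
Tm = 2(4) + 4(7) = 8 + 28 = 36°C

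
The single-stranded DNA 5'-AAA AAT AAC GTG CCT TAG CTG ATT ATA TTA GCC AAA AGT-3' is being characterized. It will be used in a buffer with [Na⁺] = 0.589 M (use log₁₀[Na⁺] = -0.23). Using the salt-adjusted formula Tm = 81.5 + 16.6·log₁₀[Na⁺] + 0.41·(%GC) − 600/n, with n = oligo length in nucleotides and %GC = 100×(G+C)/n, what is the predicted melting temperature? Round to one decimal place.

74.9°C

Length n = 39. Base counts: C=6, T=11, A=16, G=6
G+C = 12, so %GC = 12/39 × 100 = 30.769%
Salt term: 16.6 × (-0.23) = -3.818
GC term: 0.41 × 30.769 = 12.615; length term: −600/39 = −15.385
Tm = 81.5 + (-3.818) + 12.615 − 15.385 = 74.912 → 74.9°C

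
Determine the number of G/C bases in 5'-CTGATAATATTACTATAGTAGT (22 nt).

Counting bases: C=2, G=3, A=8, T=9
G+C = 3 + 2 = 5

5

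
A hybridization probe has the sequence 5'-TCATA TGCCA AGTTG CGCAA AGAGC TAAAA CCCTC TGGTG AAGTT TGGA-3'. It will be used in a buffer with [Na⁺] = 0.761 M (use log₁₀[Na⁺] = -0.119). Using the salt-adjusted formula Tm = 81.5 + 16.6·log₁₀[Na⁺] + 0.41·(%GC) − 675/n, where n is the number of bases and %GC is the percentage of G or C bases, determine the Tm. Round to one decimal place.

84.2°C

Length n = 49. Base counts: A=15, G=12, C=10, T=12
G+C = 22, so %GC = 22/49 × 100 = 44.898%
Salt term: 16.6 × (-0.119) = -1.975
GC term: 0.41 × 44.898 = 18.408; length term: −675/49 = −13.776
Tm = 81.5 + (-1.975) + 18.408 − 13.776 = 84.157 → 84.2°C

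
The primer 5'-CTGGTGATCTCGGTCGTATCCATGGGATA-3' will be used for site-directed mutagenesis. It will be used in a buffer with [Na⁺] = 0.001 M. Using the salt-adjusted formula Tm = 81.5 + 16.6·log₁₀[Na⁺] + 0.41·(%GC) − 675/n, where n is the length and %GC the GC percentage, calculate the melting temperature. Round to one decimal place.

29.6°C

Length n = 29. Counting bases: T=9, C=6, A=5, G=9
G+C = 15, so %GC = 15/29 × 100 = 51.724%
Salt term: 16.6 × (-3) = -49.8
GC term: 0.41 × 51.724 = 21.207; length term: −675/29 = −23.276
Tm = 81.5 + (-49.8) + 21.207 − 23.276 = 29.631 → 29.6°C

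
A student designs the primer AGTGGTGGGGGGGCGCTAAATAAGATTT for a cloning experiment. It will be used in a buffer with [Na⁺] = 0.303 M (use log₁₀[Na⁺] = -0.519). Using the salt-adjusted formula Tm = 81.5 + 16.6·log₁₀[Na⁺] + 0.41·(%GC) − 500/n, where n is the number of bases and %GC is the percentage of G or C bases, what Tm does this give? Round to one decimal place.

Length n = 28. Base counts: A=7, T=7, C=2, G=12
G+C = 14, so %GC = 14/28 × 100 = 50%
Salt term: 16.6 × (-0.519) = -8.615
GC term: 0.41 × 50 = 20.5; length term: −500/28 = −17.857
Tm = 81.5 + (-8.615) + 20.5 − 17.857 = 75.528 → 75.5°C

75.5°C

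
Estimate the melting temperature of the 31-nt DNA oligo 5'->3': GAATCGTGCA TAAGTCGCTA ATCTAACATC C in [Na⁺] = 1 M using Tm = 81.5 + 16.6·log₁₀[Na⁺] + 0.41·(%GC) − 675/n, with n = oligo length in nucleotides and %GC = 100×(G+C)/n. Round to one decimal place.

76.9°C

Length n = 31. Base counts: A=10, T=8, G=5, C=8
G+C = 13, so %GC = 13/31 × 100 = 41.935%
Salt term: 16.6 × (0) = 0
GC term: 0.41 × 41.935 = 17.193; length term: −675/31 = −21.774
Tm = 81.5 + (0) + 17.193 − 21.774 = 76.919 → 76.9°C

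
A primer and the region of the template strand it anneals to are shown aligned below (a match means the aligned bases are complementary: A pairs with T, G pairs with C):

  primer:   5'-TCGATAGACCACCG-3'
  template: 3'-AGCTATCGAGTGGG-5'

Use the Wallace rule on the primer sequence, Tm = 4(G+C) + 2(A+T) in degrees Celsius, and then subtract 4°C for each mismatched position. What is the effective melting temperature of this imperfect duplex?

32°C

Primer base counts: A=4, T=2, G=3, C=5 → A+T=6, G+C=8
Perfect-match Tm = 2(6) + 4(8) = 12 + 32 = 44°C
Mismatches (positions where the bases are not complementary): 3 (at positions 8, 9, 14)
Effective Tm = 44 − 3×4 = 44 − 12 = 32°C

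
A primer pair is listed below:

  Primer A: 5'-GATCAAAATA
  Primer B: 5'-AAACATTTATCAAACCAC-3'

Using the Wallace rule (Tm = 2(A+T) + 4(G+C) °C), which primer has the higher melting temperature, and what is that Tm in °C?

Primer B, 46°C

Primer A: A+T=8, G+C=2 → Tm = 2(8)+4(2) = 24°C
Primer B: A+T=13, G+C=5 → Tm = 2(13)+4(5) = 46°C
24°C vs 46°C → primer B is higher.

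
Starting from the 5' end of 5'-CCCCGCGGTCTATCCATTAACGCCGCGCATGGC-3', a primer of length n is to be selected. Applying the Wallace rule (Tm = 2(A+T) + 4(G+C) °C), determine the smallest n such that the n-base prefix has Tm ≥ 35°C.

First 9 bases: CCCCGCGGT → Tm = 34°C (< 35°C)
First 10 bases: CCCCGCGGTC → Tm = 38°C (≥ 35°C)
Each additional base adds 2°C (A/T) or 4°C (G/C), so Tm is non-decreasing in n; n = 10 is the first length to reach 35°C.

n = 10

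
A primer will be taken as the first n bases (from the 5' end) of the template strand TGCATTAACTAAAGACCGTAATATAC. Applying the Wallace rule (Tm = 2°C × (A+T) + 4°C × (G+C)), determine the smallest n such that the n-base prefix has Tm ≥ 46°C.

First 16 bases: TGCATTAACTAAAGAC → Tm = 42°C (< 46°C)
First 17 bases: TGCATTAACTAAAGACC → Tm = 46°C (≥ 46°C)
Each additional base adds 2°C (A/T) or 4°C (G/C), so Tm is non-decreasing in n; n = 17 is the first length to reach 46°C.

n = 17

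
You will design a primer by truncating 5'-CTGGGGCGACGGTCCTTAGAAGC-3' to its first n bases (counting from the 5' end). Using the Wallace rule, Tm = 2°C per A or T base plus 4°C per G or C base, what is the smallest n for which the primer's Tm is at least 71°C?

First 21 bases: CTGGGGCGACGGTCCTTAGAA → Tm = 68°C (< 71°C)
First 22 bases: CTGGGGCGACGGTCCTTAGAAG → Tm = 72°C (≥ 71°C)
Since every base adds ≥2°C, Tm only increases with n, so the threshold is first crossed at n = 22.

n = 22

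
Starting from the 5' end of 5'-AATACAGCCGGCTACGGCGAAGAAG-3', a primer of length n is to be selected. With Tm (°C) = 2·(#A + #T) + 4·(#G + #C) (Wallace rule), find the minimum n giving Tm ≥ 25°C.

n = 9

First 8 bases: AATACAGC → Tm = 22°C (< 25°C)
First 9 bases: AATACAGCC → Tm = 26°C (≥ 25°C)
Since every base adds ≥2°C, Tm only increases with n, so the threshold is first crossed at n = 9.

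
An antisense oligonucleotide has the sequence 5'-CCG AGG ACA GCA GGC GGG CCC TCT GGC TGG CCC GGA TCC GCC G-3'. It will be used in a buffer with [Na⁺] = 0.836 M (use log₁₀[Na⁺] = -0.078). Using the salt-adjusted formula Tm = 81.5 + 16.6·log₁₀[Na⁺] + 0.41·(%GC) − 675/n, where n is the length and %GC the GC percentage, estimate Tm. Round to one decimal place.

96.9°C

Length n = 43. T=4, A=5, C=17, G=17
G+C = 34, so %GC = 34/43 × 100 = 79.07%
Salt term: 16.6 × (-0.078) = -1.295
GC term: 0.41 × 79.07 = 32.419; length term: −675/43 = −15.698
Tm = 81.5 + (-1.295) + 32.419 − 15.698 = 96.926 → 96.9°C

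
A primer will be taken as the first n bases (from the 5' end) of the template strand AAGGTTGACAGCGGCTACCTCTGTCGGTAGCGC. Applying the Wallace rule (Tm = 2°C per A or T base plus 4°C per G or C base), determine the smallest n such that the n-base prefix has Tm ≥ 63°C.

n = 21

First 20 bases: AAGGTTGACAGCGGCTACCT → Tm = 62°C (< 63°C)
First 21 bases: AAGGTTGACAGCGGCTACCTC → Tm = 66°C (≥ 63°C)
Since every base adds ≥2°C, Tm only increases with n, so the threshold is first crossed at n = 21.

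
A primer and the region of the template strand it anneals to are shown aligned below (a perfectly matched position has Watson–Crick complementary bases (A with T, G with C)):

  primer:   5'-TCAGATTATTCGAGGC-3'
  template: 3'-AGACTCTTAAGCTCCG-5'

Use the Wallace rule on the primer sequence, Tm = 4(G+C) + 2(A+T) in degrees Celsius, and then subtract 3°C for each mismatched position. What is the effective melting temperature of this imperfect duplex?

37°C

Primer base counts: A=4, T=5, G=4, C=3 → A+T=9, G+C=7
Perfect-match Tm = 2(9) + 4(7) = 18 + 28 = 46°C
Mismatches (positions where the bases are not complementary): 3 (at positions 3, 6, 7)
Effective Tm = 46 − 3×3 = 46 − 9 = 37°C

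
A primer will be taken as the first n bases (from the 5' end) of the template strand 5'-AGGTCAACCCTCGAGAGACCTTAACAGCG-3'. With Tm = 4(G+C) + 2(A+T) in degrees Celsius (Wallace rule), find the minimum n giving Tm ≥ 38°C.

n = 12

First 11 bases: AGGTCAACCCT → Tm = 34°C (< 38°C)
First 12 bases: AGGTCAACCCTC → Tm = 38°C (≥ 38°C)
Since every base adds ≥2°C, Tm only increases with n, so the threshold is first crossed at n = 12.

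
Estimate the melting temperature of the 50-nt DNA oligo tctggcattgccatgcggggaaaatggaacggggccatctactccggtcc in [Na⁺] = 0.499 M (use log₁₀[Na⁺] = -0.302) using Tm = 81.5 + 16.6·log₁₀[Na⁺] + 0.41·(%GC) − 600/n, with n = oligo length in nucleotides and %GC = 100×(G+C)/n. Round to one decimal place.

89.1°C

Length n = 50. Counting bases: G=16, T=10, C=14, A=10
G+C = 30, so %GC = 30/50 × 100 = 60%
Salt term: 16.6 × (-0.302) = -5.013
GC term: 0.41 × 60 = 24.6; length term: −600/50 = −12
Tm = 81.5 + (-5.013) + 24.6 − 12 = 89.087 → 89.1°C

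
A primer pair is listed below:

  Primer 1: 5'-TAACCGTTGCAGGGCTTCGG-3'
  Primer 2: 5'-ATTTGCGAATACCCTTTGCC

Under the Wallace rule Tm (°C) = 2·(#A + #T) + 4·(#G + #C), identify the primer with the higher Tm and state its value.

Primer 1: A+T=8, G+C=12 → Tm = 2(8)+4(12) = 64°C
Primer 2: A+T=11, G+C=9 → Tm = 2(11)+4(9) = 58°C
64°C vs 58°C → primer 1 is higher.

Primer 1, 64°C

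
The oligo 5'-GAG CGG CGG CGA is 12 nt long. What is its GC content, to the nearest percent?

Base counts: T=0, C=3, A=2, G=7
G+C = 7 + 3 = 10 out of 12 bases
%GC = 10/12 × 100 = 83.33% ≈ 83%

83%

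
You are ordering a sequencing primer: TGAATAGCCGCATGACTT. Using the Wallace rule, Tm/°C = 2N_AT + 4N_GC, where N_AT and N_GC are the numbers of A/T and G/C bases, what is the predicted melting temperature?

T=5, A=5, G=4, C=4
AT pairs contribute 10, GC pairs contribute 8.
Tm = 4·8 + 2·10 = 32 + 20 = 52°C

52°C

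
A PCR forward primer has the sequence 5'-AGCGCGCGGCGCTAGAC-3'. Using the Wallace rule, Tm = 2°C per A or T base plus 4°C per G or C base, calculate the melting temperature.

60°C

Base counts: T=1, C=6, A=3, G=7
So N_AT = 4 and N_GC = 13.
Tm = 2×4 + 4×13 = 60°C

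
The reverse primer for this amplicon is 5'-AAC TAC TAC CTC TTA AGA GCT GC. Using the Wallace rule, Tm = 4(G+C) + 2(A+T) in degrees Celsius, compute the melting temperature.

66°C

C=7, G=3, T=6, A=7
AT pairs contribute 13, GC pairs contribute 10.
Tm = 2(13) + 4(10) = 26 + 40 = 66°C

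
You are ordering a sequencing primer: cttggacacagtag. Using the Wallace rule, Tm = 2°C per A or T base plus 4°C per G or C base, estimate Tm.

42°C

Scanning the sequence gives C=3, A=4, G=4, T=3.
AT pairs contribute 7, GC pairs contribute 7.
Tm = 2×7 + 4×7 = 42°C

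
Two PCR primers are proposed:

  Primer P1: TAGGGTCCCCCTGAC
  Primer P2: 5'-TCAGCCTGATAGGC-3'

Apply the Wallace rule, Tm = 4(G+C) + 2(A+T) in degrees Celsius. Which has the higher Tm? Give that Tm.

Primer P1: A+T=5, G+C=10 → Tm = 2(5)+4(10) = 50°C
Primer P2: A+T=6, G+C=8 → Tm = 2(6)+4(8) = 44°C
50°C vs 44°C → primer P1 is higher.

Primer P1, 50°C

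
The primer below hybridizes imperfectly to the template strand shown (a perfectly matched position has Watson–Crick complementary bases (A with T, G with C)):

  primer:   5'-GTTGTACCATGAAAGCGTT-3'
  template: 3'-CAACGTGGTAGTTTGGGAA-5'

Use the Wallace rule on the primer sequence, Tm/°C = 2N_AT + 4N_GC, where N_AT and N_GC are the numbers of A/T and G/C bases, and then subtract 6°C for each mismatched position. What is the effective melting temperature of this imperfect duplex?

30°C

Primer base counts: A=5, T=6, G=5, C=3 → A+T=11, G+C=8
Perfect-match Tm = 2(11) + 4(8) = 22 + 32 = 54°C
Mismatches (positions where the bases are not complementary): 4 (at positions 5, 11, 15, 17)
Effective Tm = 54 − 4×6 = 54 − 24 = 30°C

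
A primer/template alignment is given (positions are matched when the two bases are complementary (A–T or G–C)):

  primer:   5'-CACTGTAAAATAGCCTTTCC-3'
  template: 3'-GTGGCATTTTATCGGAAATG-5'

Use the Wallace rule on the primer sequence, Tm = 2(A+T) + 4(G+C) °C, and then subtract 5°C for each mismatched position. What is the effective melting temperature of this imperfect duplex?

46°C

Primer base counts: A=6, T=6, G=2, C=6 → A+T=12, G+C=8
Perfect-match Tm = 2(12) + 4(8) = 24 + 32 = 56°C
Mismatches (positions where the bases are not complementary): 2 (at positions 4, 19)
Effective Tm = 56 − 2×5 = 56 − 10 = 46°C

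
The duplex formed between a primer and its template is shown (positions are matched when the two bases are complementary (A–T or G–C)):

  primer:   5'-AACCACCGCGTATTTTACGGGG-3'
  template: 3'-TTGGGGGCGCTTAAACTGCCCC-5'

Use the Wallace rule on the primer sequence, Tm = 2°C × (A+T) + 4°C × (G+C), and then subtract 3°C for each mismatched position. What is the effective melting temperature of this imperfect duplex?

59°C

Primer base counts: A=5, T=5, G=6, C=6 → A+T=10, G+C=12
Perfect-match Tm = 2(10) + 4(12) = 20 + 48 = 68°C
Mismatches (positions where the bases are not complementary): 3 (at positions 5, 11, 16)
Effective Tm = 68 − 3×3 = 68 − 9 = 59°C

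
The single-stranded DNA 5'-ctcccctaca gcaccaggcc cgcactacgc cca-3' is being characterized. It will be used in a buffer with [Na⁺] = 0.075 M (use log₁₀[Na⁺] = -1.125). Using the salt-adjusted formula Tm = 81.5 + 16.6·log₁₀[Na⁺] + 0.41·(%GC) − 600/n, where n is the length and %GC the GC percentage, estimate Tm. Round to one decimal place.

73.2°C

Length n = 33. Scanning the sequence gives C=18, A=7, G=5, T=3.
G+C = 23, so %GC = 23/33 × 100 = 69.697%
Salt term: 16.6 × (-1.125) = -18.675
GC term: 0.41 × 69.697 = 28.576; length term: −600/33 = −18.182
Tm = 81.5 + (-18.675) + 28.576 − 18.182 = 73.219 → 73.2°C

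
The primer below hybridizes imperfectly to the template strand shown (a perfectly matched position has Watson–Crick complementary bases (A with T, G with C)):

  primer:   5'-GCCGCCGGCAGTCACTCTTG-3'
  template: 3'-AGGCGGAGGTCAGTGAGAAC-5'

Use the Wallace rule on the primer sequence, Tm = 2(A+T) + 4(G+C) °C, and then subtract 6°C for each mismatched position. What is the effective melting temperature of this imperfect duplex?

50°C

Primer base counts: A=2, T=4, G=6, C=8 → A+T=6, G+C=14
Perfect-match Tm = 2(6) + 4(14) = 12 + 56 = 68°C
Mismatches (positions where the bases are not complementary): 3 (at positions 1, 7, 8)
Effective Tm = 68 − 3×6 = 68 − 18 = 50°C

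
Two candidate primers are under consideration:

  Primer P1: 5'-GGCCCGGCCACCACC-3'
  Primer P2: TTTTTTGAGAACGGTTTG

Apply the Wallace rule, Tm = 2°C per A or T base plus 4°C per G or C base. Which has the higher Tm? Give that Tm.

Primer P1: A+T=2, G+C=13 → Tm = 2(2)+4(13) = 56°C
Primer P2: A+T=12, G+C=6 → Tm = 2(12)+4(6) = 48°C
56°C vs 48°C → primer P1 is higher.

Primer P1, 56°C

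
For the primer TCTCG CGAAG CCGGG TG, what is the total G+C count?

12

A=2, G=7, T=3, C=5
Total G or C: 7 + 5 = 12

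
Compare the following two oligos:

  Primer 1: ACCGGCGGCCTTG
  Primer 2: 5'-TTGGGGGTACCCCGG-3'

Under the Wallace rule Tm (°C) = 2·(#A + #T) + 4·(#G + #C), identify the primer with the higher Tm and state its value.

Primer 2, 52°C

Primer 1: A+T=3, G+C=10 → Tm = 2(3)+4(10) = 46°C
Primer 2: A+T=4, G+C=11 → Tm = 2(4)+4(11) = 52°C
46°C vs 52°C → primer 2 is higher.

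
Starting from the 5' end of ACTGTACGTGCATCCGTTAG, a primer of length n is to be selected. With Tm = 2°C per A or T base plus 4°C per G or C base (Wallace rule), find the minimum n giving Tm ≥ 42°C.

n = 14

First 13 bases: ACTGTACGTGCAT → Tm = 38°C (< 42°C)
First 14 bases: ACTGTACGTGCATC → Tm = 42°C (≥ 42°C)
Each additional base adds 2°C (A/T) or 4°C (G/C), so Tm is non-decreasing in n; n = 14 is the first length to reach 42°C.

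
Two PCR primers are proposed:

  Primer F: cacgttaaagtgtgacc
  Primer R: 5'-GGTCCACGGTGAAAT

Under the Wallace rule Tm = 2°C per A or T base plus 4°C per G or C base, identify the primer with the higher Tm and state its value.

Primer F, 50°C

Primer F: A+T=9, G+C=8 → Tm = 2(9)+4(8) = 50°C
Primer R: A+T=7, G+C=8 → Tm = 2(7)+4(8) = 46°C
50°C vs 46°C → primer F is higher.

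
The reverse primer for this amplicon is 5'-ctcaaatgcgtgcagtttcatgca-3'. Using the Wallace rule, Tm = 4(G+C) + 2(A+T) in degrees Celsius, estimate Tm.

Scanning the sequence gives C=6, T=7, G=5, A=6.
AT pairs contribute 13, GC pairs contribute 11.
Tm = 2(13) + 4(11) = 26 + 44 = 70°C

70°C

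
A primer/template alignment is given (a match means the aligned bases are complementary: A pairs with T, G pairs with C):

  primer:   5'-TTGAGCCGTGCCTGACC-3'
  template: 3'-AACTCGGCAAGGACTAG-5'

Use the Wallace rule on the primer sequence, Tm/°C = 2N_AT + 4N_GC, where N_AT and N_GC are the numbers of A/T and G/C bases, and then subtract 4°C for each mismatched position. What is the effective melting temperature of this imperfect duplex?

Primer base counts: A=2, T=4, G=5, C=6 → A+T=6, G+C=11
Perfect-match Tm = 2(6) + 4(11) = 12 + 44 = 56°C
Mismatches (positions where the bases are not complementary): 2 (at positions 10, 16)
Effective Tm = 56 − 2×4 = 56 − 8 = 48°C

48°C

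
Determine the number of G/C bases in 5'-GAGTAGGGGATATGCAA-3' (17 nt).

8

Base counts: T=3, C=1, A=6, G=7
Total G or C: 7 + 1 = 8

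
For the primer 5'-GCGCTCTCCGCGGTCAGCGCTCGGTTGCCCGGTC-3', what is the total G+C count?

26

T=7, A=1, C=14, G=12
G+C = 12 + 14 = 26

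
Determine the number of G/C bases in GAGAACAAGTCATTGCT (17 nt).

Base counts: G=4, A=6, C=3, T=4
G+C = 4 + 3 = 7

7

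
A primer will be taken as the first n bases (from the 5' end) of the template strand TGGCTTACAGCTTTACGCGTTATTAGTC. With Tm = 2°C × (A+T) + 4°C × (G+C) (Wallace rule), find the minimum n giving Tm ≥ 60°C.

First 19 bases: TGGCTTACAGCTTTACGCG → Tm = 58°C (< 60°C)
First 20 bases: TGGCTTACAGCTTTACGCGT → Tm = 60°C (≥ 60°C)
Each additional base adds 2°C (A/T) or 4°C (G/C), so Tm is non-decreasing in n; n = 20 is the first length to reach 60°C.

n = 20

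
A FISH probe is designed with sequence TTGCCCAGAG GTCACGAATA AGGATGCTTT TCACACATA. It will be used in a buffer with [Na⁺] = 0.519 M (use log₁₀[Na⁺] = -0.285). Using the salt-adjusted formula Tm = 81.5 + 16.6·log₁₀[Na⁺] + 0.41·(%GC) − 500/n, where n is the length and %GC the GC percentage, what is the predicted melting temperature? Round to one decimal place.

81.8°C

Length n = 39. Base counts: C=9, A=12, T=10, G=8
G+C = 17, so %GC = 17/39 × 100 = 43.59%
Salt term: 16.6 × (-0.285) = -4.731
GC term: 0.41 × 43.59 = 17.872; length term: −500/39 = −12.821
Tm = 81.5 + (-4.731) + 17.872 − 12.821 = 81.82 → 81.8°C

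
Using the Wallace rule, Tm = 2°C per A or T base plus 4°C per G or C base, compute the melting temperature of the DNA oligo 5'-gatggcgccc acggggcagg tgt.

80°C

Scanning the sequence gives C=6, T=3, A=3, G=11.
A+T = 6, G+C = 17
Tm = 2(6) + 4(17) = 12 + 68 = 80°C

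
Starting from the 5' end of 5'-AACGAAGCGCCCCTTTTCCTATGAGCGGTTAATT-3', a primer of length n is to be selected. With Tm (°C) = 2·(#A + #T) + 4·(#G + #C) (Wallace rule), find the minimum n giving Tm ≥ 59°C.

First 18 bases: AACGAAGCGCCCCTTTTC → Tm = 56°C (< 59°C)
First 19 bases: AACGAAGCGCCCCTTTTCC → Tm = 60°C (≥ 59°C)
Since every base adds ≥2°C, Tm only increases with n, so the threshold is first crossed at n = 19.

n = 19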